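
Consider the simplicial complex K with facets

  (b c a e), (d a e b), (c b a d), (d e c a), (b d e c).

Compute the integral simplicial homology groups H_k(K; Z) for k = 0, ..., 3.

H_0 ≅ Z,  H_1 = 0,  H_2 = 0,  H_3 ≅ Z.

Take the total order a < b < c < d < e on the vertex set. Then K (dimension 3) consists of the simplices:

  0-simplices (5): a, b, c, d, e
  1-simplices (10): ab, ac, ad, ae, bc, bd, be, cd, ce, de
  2-simplices (10): abc, abd, abe, acd, ace, ade, bcd, bce, bde, cde
  3-simplices (5): abcd, abce, abde, acde, bcde

so the chain groups are C_0 ≅ Z^5, C_1 ≅ Z^10, C_2 ≅ Z^10, C_3 ≅ Z^5.

Boundary ∂_1: C_1 → C_0 sends each edge [p,q] (with p < q) to q − p. For instance
  ∂ac = c − a.
As a 5×10 matrix over Z this has rank 4, with invariant factors (1,1,1,1).

The boundary map ∂_2: C_2 → C_1 maps a triangle to the signed sum of its edges. For instance
  ∂abc = bc − ac + ab,
  ∂ade = de − ae + ad.
As a 10×10 matrix over Z this has rank 6, with invariant factors (1,1,1,1,1,1).

The boundary map ∂_3: C_3 → C_2 sends each 3-simplex σ to the alternating sum Σ_i (−1)^i (σ with its i-th vertex removed). For instance
  ∂abcd = bcd − acd + abd − abc,
  ∂bcde = cde − bde + bce − bcd.
The resulting 10×5 matrix has rank 4, and its Smith normal form has invariant factors (1,1,1,1).

Computing H_k = (kernel of ∂_k) / (image of ∂_{k+1}):

  H_0: rank C_0 − rank ∂_1 = 5 − 4 = 1, and the invariant factors of ∂_1 are all 1, so H_0 = Z.
  H_1: rank ker ∂_1 − rank ∂_2 = (10 − 4) − 6 = 0, and the invariant factors of ∂_2 are all 1, so H_1 = 0.
  H_2: rank ker ∂_2 − rank ∂_3 = (10 − 6) − 4 = 0, and the invariant factors of ∂_3 are all 1, so H_2 = 0.
  H_3: rank ker ∂_3 − rank ∂_4 = (5 − 4) − 0 = 1, and there is no ∂_4, so H_3 = Z.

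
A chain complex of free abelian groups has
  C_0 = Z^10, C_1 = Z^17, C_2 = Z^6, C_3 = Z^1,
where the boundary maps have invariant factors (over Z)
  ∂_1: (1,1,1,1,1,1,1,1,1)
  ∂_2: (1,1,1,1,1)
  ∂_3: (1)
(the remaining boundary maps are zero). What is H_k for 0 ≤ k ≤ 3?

H_0 = Z,  H_1 = Z^3,  H_2 = 0,  H_3 = 0.

H_0: b_0 = 10 − 0 − 9 = 1; torsion from ∂_1 factors > 1: none. So H_0 = Z.
H_1: b_1 = 17 − 9 − 5 = 3; torsion from ∂_2 factors > 1: none. So H_1 = Z^3.
H_2: b_2 = 6 − 5 − 1 = 0; torsion from ∂_3 factors > 1: none. So H_2 = 0.
H_3: b_3 = 1 − 1 − 0 = 0; torsion from ∂_4 factors > 1: none. So H_3 = 0.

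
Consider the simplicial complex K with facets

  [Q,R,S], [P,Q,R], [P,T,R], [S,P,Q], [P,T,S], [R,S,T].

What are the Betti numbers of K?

Fix the vertex order P < Q < R < S < T and write every simplex with vertices in increasing order. Then dim K = 2 and the simplices of K are:

  0-simplices (5): P, Q, R, S, T
  1-simplices (9): PQ, PR, PS, PT, QR, QS, RS, RT, ST
  2-simplices (6): PQR, PQS, PRT, PST, QRS, RST

giving chain groups C_0 ≅ Z^5, C_1 ≅ Z^9, C_2 ≅ Z^6.

The boundary map ∂_1: C_1 → C_0 maps an edge to its endpoints' difference, ∂[p,q] = q − p.
As a 5×9 matrix over Z this has rank 4, with invariant factors (1,1,1,1).

Boundary ∂_2: C_2 → C_1 maps a triangle to the signed sum of its edges. For instance
  ∂PRT = RT − PT + PR,
  ∂PQS = QS − PS + PQ.
This gives a 9×6 integer matrix of rank 5; reducing to Smith normal form yields diagonal entries (1,1,1,1,1).

Reading off H_k = ker ∂_k / im ∂_{k+1}:

  H_0: rank C_0 − rank ∂_1 = 5 − 4 = 1, and the invariant factors of ∂_1 are all 1, so H_0 = Z.
  H_1: rank ker ∂_1 − rank ∂_2 = (9 − 4) − 5 = 0, and the invariant factors of ∂_2 are all 1, so H_1 = 0.
  H_2: rank ker ∂_2 − rank ∂_3 = (6 − 5) − 0 = 1, and there is no ∂_3, so H_2 = Z.

Hence the Betti numbers are b_0 = 1, b_1 = 0, b_2 = 1.

b_0 = 1, b_1 = 0, b_2 = 1.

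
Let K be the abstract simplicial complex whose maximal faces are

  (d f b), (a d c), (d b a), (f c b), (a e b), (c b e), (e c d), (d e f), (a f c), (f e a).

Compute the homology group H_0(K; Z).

H_0 ≅ Z.

We work with the vertex ordering a < b < c < d < e < f. The simplices of K, each written with vertices in increasing order, are:

  0-simplices (6): a, b, c, d, e, f
  1-simplices (15): ab, ac, ad, ae, af, bc, bd, be, bf, cd, ce, cf, de, df, ef
  2-simplices (10): abd, abe, acd, acf, aef, bce, bcf, bdf, cde, def

so the chain groups are C_0 ≅ Z^6, C_1 ≅ Z^15, C_2 ≅ Z^10.

Boundary ∂_1: C_1 → C_0 maps an edge to its endpoints' difference, ∂[p,q] = q − p. For instance
  ∂ef = f − e.
The 6×15 boundary matrix has rank 5 and Smith normal form diag(1,1,1,1,1).

Boundary ∂_2: C_2 → C_1 maps a triangle to the signed sum of its edges. For instance
  ∂cde = de − ce + cd,
  ∂bce = ce − be + bc.
This gives a 15×10 integer matrix of rank 10; reducing to Smith normal form yields diagonal entries (1,1,1,1,1,1,1,1,1,2).

Reading off H_k = ker ∂_k / im ∂_{k+1}:

  H_0: rank C_0 − rank ∂_1 = 6 − 5 = 1, and the invariant factors of ∂_1 are all 1, so H_0 ≅ Z.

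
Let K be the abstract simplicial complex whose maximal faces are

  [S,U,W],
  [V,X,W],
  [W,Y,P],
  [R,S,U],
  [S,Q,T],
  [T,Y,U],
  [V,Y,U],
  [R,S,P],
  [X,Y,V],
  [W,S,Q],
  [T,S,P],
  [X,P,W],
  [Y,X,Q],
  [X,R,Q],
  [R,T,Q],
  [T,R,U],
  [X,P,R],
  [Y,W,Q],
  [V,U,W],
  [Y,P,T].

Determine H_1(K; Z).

H_1 = Z ⊕ Z/2.

K has 10 vertices, 30 edges, 20 triangles.
rank ∂_1 = 9, rank ∂_2 = 20 ⇒ b_1 = 30 − 9 − 20 = 1; ∂_2 has invariant factor(s) [2] giving torsion. So H_1 = Z ⊕ Z/2.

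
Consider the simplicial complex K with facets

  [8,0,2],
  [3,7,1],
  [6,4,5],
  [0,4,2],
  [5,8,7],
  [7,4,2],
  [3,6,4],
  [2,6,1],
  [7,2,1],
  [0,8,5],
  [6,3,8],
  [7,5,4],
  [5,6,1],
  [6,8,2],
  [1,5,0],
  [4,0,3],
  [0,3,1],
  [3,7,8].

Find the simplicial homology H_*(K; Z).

Order the vertices as 0 < 1 < 2 < 3 < 4 < 5 < 6 < 7 < 8. Listing each simplex with vertices in this order, K has dimension 2 with simplices:

  0-simplices (9): [0], [1], [2], [3], [4], [5], [6], [7], [8]
  1-simplices (27): (27 of them)
  2-simplices (18): [0,1,3], [0,1,5], [0,2,4], [0,2,8], [0,3,4], [0,5,8], [1,2,6], [1,2,7], [1,3,7], [1,5,6], [2,4,7], [2,6,8], [3,4,6], [3,6,8], [3,7,8], [4,5,6], [4,5,7], [5,7,8]

so the chain groups are C_0 ≅ Z^9, C_1 ≅ Z^27, C_2 ≅ Z^18.

∂_1: C_1 → C_0 sends each edge [p,q] (with p < q) to q − p.
The resulting 9×27 matrix has rank 8, and its Smith normal form has invariant factors (1,1,1,1,1,1,1,1).

Boundary ∂_2: C_2 → C_1 acts by ∂[p,q,r] = [q,r] − [p,r] + [p,q]. For instance
  ∂[1,2,6] = [2,6] − [1,6] + [1,2],
  ∂[4,5,7] = [5,7] − [4,7] + [4,5].
The 27×18 boundary matrix has rank 17 and Smith normal form diag(1,1,1,1,1,1,1,1,1,1,1,1,1,1,1,1,1).

From H_k ≅ ker(∂_k) / im(∂_{k+1}) we obtain:

  H_0: rank C_0 − rank ∂_1 = 9 − 8 = 1, and the invariant factors of ∂_1 are all 1, so H_0 ≅ Z.
  H_1: rank ker ∂_1 − rank ∂_2 = (27 − 8) − 17 = 2, and the invariant factors of ∂_2 are all 1, so H_1 ≅ Z^2.
  H_2: rank ker ∂_2 − rank ∂_3 = (18 − 17) − 0 = 1, and there is no ∂_3, so H_2 ≅ Z.

H_0 = Z,  H_1 = Z^2,  H_2 = Z.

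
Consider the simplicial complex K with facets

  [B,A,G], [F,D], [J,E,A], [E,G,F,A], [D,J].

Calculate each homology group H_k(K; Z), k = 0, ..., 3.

Take the total order A < B < D < E < F < G < J on the vertex set. Then K (dimension 3) consists of the simplices:

  0-simplices (7): A, B, D, E, F, G, J
  1-simplices (12): AB, AE, AF, AG, AJ, BG, DF, DJ, EF, EG, EJ, FG
  2-simplices (6): ABG, AEF, AEG, AEJ, AFG, EFG
  3-simplices (1): AEFG

Hence C_0 ≅ Z^7, C_1 ≅ Z^12, C_2 ≅ Z^6, C_3 ≅ Z^1.

The boundary map ∂_1: C_1 → C_0 sends each edge [p,q] (with p < q) to q − p. For instance
  ∂EG = G − E.
This gives a 7×12 integer matrix of rank 6; reducing to Smith normal form yields diagonal entries (1,1,1,1,1,1).

The boundary map ∂_2: C_2 → C_1 maps a triangle to the signed sum of its edges. For instance
  ∂AEJ = EJ − AJ + AE,
  ∂AEF = EF − AF + AE.
As a 12×6 matrix over Z this has rank 5, with invariant factors (1,1,1,1,1).

Boundary ∂_3: C_3 → C_2 sends each 3-simplex σ to the alternating sum Σ_i (−1)^i (σ with its i-th vertex removed). For instance
  ∂AEFG = EFG − AFG + AEG − AEF.
As a 6×1 matrix over Z this has rank 1, with invariant factors (1).

Reading off H_k = ker ∂_k / im ∂_{k+1}:

  H_0: rank C_0 − rank ∂_1 = 7 − 6 = 1, and the invariant factors of ∂_1 are all 1, so H_0 ≅ Z.
  H_1: rank ker ∂_1 − rank ∂_2 = (12 − 6) − 5 = 1, and the invariant factors of ∂_2 are all 1, so H_1 ≅ Z.
  H_2: rank ker ∂_2 − rank ∂_3 = (6 − 5) − 1 = 0, and the invariant factors of ∂_3 are all 1, so H_2 ≅ 0.
  H_3: rank ker ∂_3 − rank ∂_4 = (1 − 1) − 0 = 0, and there is no ∂_4, so H_3 ≅ 0.

H_0 ≅ Z,  H_1 ≅ Z,  H_2 = 0,  H_3 = 0.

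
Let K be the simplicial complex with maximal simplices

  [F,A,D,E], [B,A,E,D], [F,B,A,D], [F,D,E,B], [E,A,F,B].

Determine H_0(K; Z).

Order the vertices as A < B < D < E < F. Listing each simplex with vertices in this order, K has dimension 3 with simplices:

  0-simplices (5): A, B, D, E, F
  1-simplices (10): AB, AD, AE, AF, BD, BE, BF, DE, DF, EF
  2-simplices (10): ABD, ABE, ABF, ADE, ADF, AEF, BDE, BDF, BEF, DEF
  3-simplices (5): ABDE, ABDF, ABEF, ADEF, BDEF

so the chain groups are C_0 ≅ Z^5, C_1 ≅ Z^10, C_2 ≅ Z^10, C_3 ≅ Z^5.

∂_1: C_1 → C_0 maps an edge to its endpoints' difference, ∂[p,q] = q − p.
As a 5×10 matrix over Z this has rank 4, with invariant factors (1,1,1,1).

∂_2: C_2 → C_1 acts by ∂[p,q,r] = [q,r] − [p,r] + [p,q]. For instance
  ∂ADF = DF − AF + AD,
  ∂ABE = BE − AE + AB.
This gives a 10×10 integer matrix of rank 6; reducing to Smith normal form yields diagonal entries (1,1,1,1,1,1).

Boundary ∂_3: C_3 → C_2 sends each 3-simplex σ to the alternating sum Σ_i (−1)^i (σ with its i-th vertex removed). For instance
  ∂ADEF = DEF − AEF + ADF − ADE,
  ∂ABDF = BDF − ADF + ABF − ABD.
The resulting 10×5 matrix has rank 4, and its Smith normal form has invariant factors (1,1,1,1).

From H_k ≅ ker(∂_k) / im(∂_{k+1}) we obtain:

  H_0: rank C_0 − rank ∂_1 = 5 − 4 = 1, and the invariant factors of ∂_1 are all 1, so H_0 ≅ Z.

H_0 ≅ Z.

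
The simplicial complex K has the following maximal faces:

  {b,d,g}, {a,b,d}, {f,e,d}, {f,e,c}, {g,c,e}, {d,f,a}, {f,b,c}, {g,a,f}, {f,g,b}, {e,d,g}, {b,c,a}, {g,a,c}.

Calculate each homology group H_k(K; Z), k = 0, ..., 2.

Order the vertices as a < b < c < d < e < f < g. Listing each simplex with vertices in this order, K has dimension 2 with simplices:

  0-simplices (7): a, b, c, d, e, f, g
  1-simplices (18): ab, ac, ad, af, ag, bc, bd, bf, bg, ce, cf, cg, de, df, dg, ef, eg, fg
  2-simplices (12): abc, abd, acg, adf, afg, bcf, bdg, bfg, cef, ceg, def, deg

so the chain groups are C_0 ≅ Z^7, C_1 ≅ Z^18, C_2 ≅ Z^12.

∂_1: C_1 → C_0 is given by ∂[p,q] = [q] − [p].
The 7×18 boundary matrix has rank 6 and Smith normal form diag(1,1,1,1,1,1).

Boundary ∂_2: C_2 → C_1 sends each 2-simplex [p,q,r] to [q,r] − [p,r] + [p,q]. For instance
  ∂afg = fg − ag + af,
  ∂bdg = dg − bg + bd.
As a 18×12 matrix over Z this has rank 12, with invariant factors (1,1,1,1,1,1,1,1,1,1,1,2).

Computing H_k = (kernel of ∂_k) / (image of ∂_{k+1}):

  H_0: rank C_0 − rank ∂_1 = 7 − 6 = 1, and the invariant factors of ∂_1 are all 1, so H_0 = Z.
  H_1: rank ker ∂_1 − rank ∂_2 = (18 − 6) − 12 = 0, and ∂_2 has invariant factor 2 > 1, so H_1 = Z/2.
  H_2: rank ker ∂_2 − rank ∂_3 = (12 − 12) − 0 = 0, and there is no ∂_3, so H_2 = 0.

H_0 = Z,  H_1 = Z/2,  H_2 = 0.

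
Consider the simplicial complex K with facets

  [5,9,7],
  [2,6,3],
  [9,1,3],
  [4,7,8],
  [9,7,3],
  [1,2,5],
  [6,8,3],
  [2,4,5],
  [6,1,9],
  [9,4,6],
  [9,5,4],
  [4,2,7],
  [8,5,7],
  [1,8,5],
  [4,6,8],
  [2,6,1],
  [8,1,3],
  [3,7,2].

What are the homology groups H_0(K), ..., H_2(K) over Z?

H_0 = Z,  H_1 = Z ⊕ Z/2Z,  H_2 = 0.

Fix the vertex order 1 < 2 < 3 < 4 < 5 < 6 < 7 < 8 < 9 and write every simplex with vertices in increasing order. Then dim K = 2 and the simplices of K are:

  0-simplices (9): [1], [2], [3], [4], [5], [6], [7], [8], [9]
  1-simplices (27): (27 of them)
  2-simplices (18): [1,2,5], [1,2,6], [1,3,8], [1,3,9], [1,5,8], [1,6,9], [2,3,6], [2,3,7], [2,4,5], [2,4,7], [3,6,8], [3,7,9], [4,5,9], [4,6,8], [4,6,9], [4,7,8], [5,7,8], [5,7,9]

so the chain groups are C_0 ≅ Z^9, C_1 ≅ Z^27, C_2 ≅ Z^18.

∂_1: C_1 → C_0 is given by ∂[p,q] = [q] − [p].
The 9×27 boundary matrix has rank 8 and Smith normal form diag(1,1,1,1,1,1,1,1).

The boundary map ∂_2: C_2 → C_1 acts by ∂[p,q,r] = [q,r] − [p,r] + [p,q]. For instance
  ∂[4,6,9] = [6,9] − [4,9] + [4,6],
  ∂[1,2,6] = [2,6] − [1,6] + [1,2].
The resulting 27×18 matrix has rank 18, and its Smith normal form has invariant factors (1,1,1,1,1,1,1,1,1,1,1,1,1,1,1,1,1,2).

Computing H_k = (kernel of ∂_k) / (image of ∂_{k+1}):

  H_0: rank C_0 − rank ∂_1 = 9 − 8 = 1, and the invariant factors of ∂_1 are all 1, so H_0 = Z.
  H_1: rank ker ∂_1 − rank ∂_2 = (27 − 8) − 18 = 1, and ∂_2 has invariant factor 2 > 1, so H_1 = Z ⊕ Z/2Z.
  H_2: rank ker ∂_2 − rank ∂_3 = (18 − 18) − 0 = 0, and there is no ∂_3, so H_2 = 0.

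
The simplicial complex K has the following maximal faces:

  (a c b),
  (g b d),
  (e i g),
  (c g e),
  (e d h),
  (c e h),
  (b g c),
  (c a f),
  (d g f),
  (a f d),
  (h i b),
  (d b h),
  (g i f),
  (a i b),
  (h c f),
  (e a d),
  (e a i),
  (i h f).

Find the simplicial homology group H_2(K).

H_2 = Z.

Fix the vertex order a < b < c < d < e < f < g < h < i and write every simplex with vertices in increasing order. Then dim K = 2 and the simplices of K are:

  0-simplices (9): a, b, c, d, e, f, g, h, i
  1-simplices (27): ab, ac, ad, ae, af, ai, bc, bd, bg, bh, bi, ce, cf, cg, ch, de, df, dg, dh, eg, eh, ei, fg, fh, fi, gi, hi
  2-simplices (18): abc, abi, acf, ade, adf, aei, bcg, bdg, bdh, bhi, ceg, ceh, cfh, deh, dfg, egi, fgi, fhi

Hence C_0 ≅ Z^9, C_1 ≅ Z^27, C_2 ≅ Z^18.

The boundary map ∂_1: C_1 → C_0 maps an edge to its endpoints' difference, ∂[p,q] = q − p. For instance
  ∂gi = i − g.
The 9×27 boundary matrix has rank 8 and Smith normal form diag(1,1,1,1,1,1,1,1).

The boundary map ∂_2: C_2 → C_1 maps a triangle to the signed sum of its edges. For instance
  ∂adf = df − af + ad,
  ∂acf = cf − af + ac.
The 27×18 boundary matrix has rank 17 and Smith normal form diag(1,1,1,1,1,1,1,1,1,1,1,1,1,1,1,1,1).

From H_k ≅ ker(∂_k) / im(∂_{k+1}) we obtain:

  H_2: rank ker ∂_2 − rank ∂_3 = (18 − 17) − 0 = 1, and there is no ∂_3, so H_2 ≅ Z.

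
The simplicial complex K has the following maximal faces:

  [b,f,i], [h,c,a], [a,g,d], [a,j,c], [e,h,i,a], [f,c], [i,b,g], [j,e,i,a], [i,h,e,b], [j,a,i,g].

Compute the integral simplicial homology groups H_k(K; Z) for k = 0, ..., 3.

Take the total order a < b < c < d < e < f < g < h < i < j on the vertex set. Then K (dimension 3) consists of the simplices:

  0-simplices (10): a, b, c, d, e, f, g, h, i, j
  1-simplices (24): ac, ad, ae, ag, ah, ai, aj, be, bf, bg, bh, bi, cf, ch, cj, dg, eh, ei, ej, fi, gi, gj, hi, ij
  2-simplices (18): ach, acj, adg, aeh, aei, aej, agi, agj, ahi, aij, beh, bei, bfi, bgi, bhi, ehi, eij, gij
  3-simplices (4): aehi, aeij, agij, behi

giving chain groups C_0 ≅ Z^10, C_1 ≅ Z^24, C_2 ≅ Z^18, C_3 ≅ Z^4.

Boundary ∂_1: C_1 → C_0 maps an edge to its endpoints' difference, ∂[p,q] = q − p. For instance
  ∂hi = i − h.
As a 10×24 matrix over Z this has rank 9, with invariant factors (1,1,1,1,1,1,1,1,1).

∂_2: C_2 → C_1 maps a triangle to the signed sum of its edges. For instance
  ∂eij = ij − ej + ei,
  ∂aej = ej − aj + ae.
As a 24×18 matrix over Z this has rank 14, with invariant factors (1,1,1,1,1,1,1,1,1,1,1,1,1,1).

The boundary map ∂_3: C_3 → C_2 sends each 3-simplex σ to the alternating sum Σ_i (−1)^i (σ with its i-th vertex removed). For instance
  ∂behi = ehi − bhi + bei − beh,
  ∂aeij = eij − aij + aej − aei.
This gives a 18×4 integer matrix of rank 4; reducing to Smith normal form yields diagonal entries (1,1,1,1).

Reading off H_k = ker ∂_k / im ∂_{k+1}:

  H_0: rank C_0 − rank ∂_1 = 10 − 9 = 1, and the invariant factors of ∂_1 are all 1, so H_0 = Z.
  H_1: rank ker ∂_1 − rank ∂_2 = (24 − 9) − 14 = 1, and the invariant factors of ∂_2 are all 1, so H_1 = Z.
  H_2: rank ker ∂_2 − rank ∂_3 = (18 − 14) − 4 = 0, and the invariant factors of ∂_3 are all 1, so H_2 = 0.
  H_3: rank ker ∂_3 − rank ∂_4 = (4 − 4) − 0 = 0, and there is no ∂_4, so H_3 = 0.

H_0 = Z,  H_1 = Z,  H_2 = 0,  H_3 = 0.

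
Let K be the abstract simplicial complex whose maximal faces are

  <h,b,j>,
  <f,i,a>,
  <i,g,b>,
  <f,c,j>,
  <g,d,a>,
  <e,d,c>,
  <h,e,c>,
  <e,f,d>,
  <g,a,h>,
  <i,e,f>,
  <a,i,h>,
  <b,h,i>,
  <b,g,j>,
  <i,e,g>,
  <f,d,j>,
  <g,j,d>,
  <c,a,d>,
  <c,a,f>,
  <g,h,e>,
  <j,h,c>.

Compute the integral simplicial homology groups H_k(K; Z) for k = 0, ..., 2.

H_0 = Z,  H_1 = Z ⊕ Z/2Z,  H_2 = 0.

K has 10 vertices, 30 edges, 20 triangles.
rank ∂_0 = 0, rank ∂_1 = 9 ⇒ b_0 = 10 − 0 − 9 = 1; all invariant factors of ∂_1 are 1 so no torsion. So H_0 = Z.
rank ∂_1 = 9, rank ∂_2 = 20 ⇒ b_1 = 30 − 9 − 20 = 1; ∂_2 has invariant factor(s) [2] giving torsion. So H_1 = Z ⊕ Z/2Z.
rank ∂_2 = 20, rank ∂_3 = 0 ⇒ b_2 = 20 − 20 − 0 = 0. So H_2 = 0.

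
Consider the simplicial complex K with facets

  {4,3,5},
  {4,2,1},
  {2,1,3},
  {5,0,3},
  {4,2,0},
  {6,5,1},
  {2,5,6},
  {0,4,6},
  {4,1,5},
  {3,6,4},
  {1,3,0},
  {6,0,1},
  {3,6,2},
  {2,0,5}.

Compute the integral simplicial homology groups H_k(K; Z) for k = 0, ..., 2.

We work with the vertex ordering 0 < 1 < 2 < 3 < 4 < 5 < 6. The simplices of K, each written with vertices in increasing order, are:

  0-simplices (7): [0], [1], [2], [3], [4], [5], [6]
  1-simplices (21): [0,1], [0,2], [0,3], [0,4], [0,5], [0,6], [1,2], [1,3], [1,4], [1,5], [1,6], [2,3], [2,4], [2,5], [2,6], [3,4], [3,5], [3,6], [4,5], [4,6], [5,6]
  2-simplices (14): [0,1,3], [0,1,6], [0,2,4], [0,2,5], [0,3,5], [0,4,6], [1,2,3], [1,2,4], [1,4,5], [1,5,6], [2,3,6], [2,5,6], [3,4,5], [3,4,6]

so the chain groups are C_0 ≅ Z^7, C_1 ≅ Z^21, C_2 ≅ Z^14.

Boundary ∂_1: C_1 → C_0 maps an edge to its endpoints' difference, ∂[p,q] = q − p.
As a 7×21 matrix over Z this has rank 6, with invariant factors (1,1,1,1,1,1).

∂_2: C_2 → C_1 sends each 2-simplex [p,q,r] to [q,r] − [p,r] + [p,q]. For instance
  ∂[3,4,6] = [4,6] − [3,6] + [3,4],
  ∂[3,4,5] = [4,5] − [3,5] + [3,4].
The resulting 21×14 matrix has rank 13, and its Smith normal form has invariant factors (1,1,1,1,1,1,1,1,1,1,1,1,1).

Computing H_k = (kernel of ∂_k) / (image of ∂_{k+1}):

  H_0: rank C_0 − rank ∂_1 = 7 − 6 = 1, and the invariant factors of ∂_1 are all 1, so H_0 = Z.
  H_1: rank ker ∂_1 − rank ∂_2 = (21 − 6) − 13 = 2, and the invariant factors of ∂_2 are all 1, so H_1 = Z^2.
  H_2: rank ker ∂_2 − rank ∂_3 = (14 − 13) − 0 = 1, and there is no ∂_3, so H_2 = Z.

(K is a triangulation of the torus T^2.)

H_0 = Z,  H_1 = Z^2,  H_2 = Z.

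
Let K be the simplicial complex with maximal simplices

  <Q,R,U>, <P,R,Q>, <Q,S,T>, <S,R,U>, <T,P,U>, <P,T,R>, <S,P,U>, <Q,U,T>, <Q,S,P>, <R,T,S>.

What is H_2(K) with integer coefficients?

Fix the vertex order P < Q < R < S < T < U and write every simplex with vertices in increasing order. Then dim K = 2 and the simplices of K are:

  0-simplices (6): P, Q, R, S, T, U
  1-simplices (15): PQ, PR, PS, PT, PU, QR, QS, QT, QU, RS, RT, RU, ST, SU, TU
  2-simplices (10): PQR, PQS, PRT, PSU, PTU, QRU, QST, QTU, RST, RSU

so the chain groups are C_0 ≅ Z^6, C_1 ≅ Z^15, C_2 ≅ Z^10.

Boundary ∂_1: C_1 → C_0 maps an edge to its endpoints' difference, ∂[p,q] = q − p. For instance
  ∂TU = U − T.
This gives a 6×15 integer matrix of rank 5; reducing to Smith normal form yields diagonal entries (1,1,1,1,1).

Boundary ∂_2: C_2 → C_1 maps a triangle to the signed sum of its edges. For instance
  ∂RSU = SU − RU + RS,
  ∂QST = ST − QT + QS.
The 15×10 boundary matrix has rank 10 and Smith normal form diag(1,1,1,1,1,1,1,1,1,2).

Now H_k = ker ∂_k / im ∂_{k+1}, so:

  H_2: rank ker ∂_2 − rank ∂_3 = (10 − 10) − 0 = 0, and there is no ∂_3, so H_2 ≅ 0.

H_2 ≅ 0.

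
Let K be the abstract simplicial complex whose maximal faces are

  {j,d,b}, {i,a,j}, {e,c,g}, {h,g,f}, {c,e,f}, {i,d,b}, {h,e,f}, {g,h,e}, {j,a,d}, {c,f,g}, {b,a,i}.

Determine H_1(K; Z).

Order the vertices as a < b < c < d < e < f < g < h < i < j. Listing each simplex with vertices in this order, K has dimension 2 with simplices:

  0-simplices (10): a, b, c, d, e, f, g, h, i, j
  1-simplices (19): ab, ad, ai, aj, bd, bi, bj, ce, cf, cg, di, dj, ef, eg, eh, fg, fh, gh, ij
  2-simplices (11): abi, adj, aij, bdi, bdj, cef, ceg, cfg, efh, egh, fgh

giving chain groups C_0 ≅ Z^10, C_1 ≅ Z^19, C_2 ≅ Z^11.

Boundary ∂_1: C_1 → C_0 sends each edge [p,q] (with p < q) to q − p.
As a 10×19 matrix over Z this has rank 8, with invariant factors (1,1,1,1,1,1,1,1).

The boundary map ∂_2: C_2 → C_1 maps a triangle to the signed sum of its edges. For instance
  ∂fgh = gh − fh + fg,
  ∂bdj = dj − bj + bd.
This gives a 19×11 integer matrix of rank 10; reducing to Smith normal form yields diagonal entries (1,1,1,1,1,1,1,1,1,1).

Reading off H_k = ker ∂_k / im ∂_{k+1}:

  H_1: rank ker ∂_1 − rank ∂_2 = (19 − 8) − 10 = 1, and the invariant factors of ∂_2 are all 1, so H_1 ≅ Z.

(K is a triangulation of the disjoint union of the Möbius band and the 2-sphere S^2.)

H_1 = Z.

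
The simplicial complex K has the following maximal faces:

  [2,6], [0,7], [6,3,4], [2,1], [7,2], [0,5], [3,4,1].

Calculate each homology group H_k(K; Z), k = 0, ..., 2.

Order the vertices as 0 < 1 < 2 < 3 < 4 < 5 < 6 < 7. Listing each simplex with vertices in this order, K has dimension 2 with simplices:

  0-simplices (8): [0], [1], [2], [3], [4], [5], [6], [7]
  1-simplices (10): [0,5], [0,7], [1,2], [1,3], [1,4], [2,6], [2,7], [3,4], [3,6], [4,6]
  2-simplices (2): [1,3,4], [3,4,6]

so the chain groups are C_0 ≅ Z^8, C_1 ≅ Z^10, C_2 ≅ Z^2.

∂_1: C_1 → C_0 is given by ∂[p,q] = [q] − [p].
This gives a 8×10 integer matrix of rank 7; reducing to Smith normal form yields diagonal entries (1,1,1,1,1,1,1).

Boundary ∂_2: C_2 → C_1 sends each 2-simplex [p,q,r] to [q,r] − [p,r] + [p,q]. For instance
  ∂[3,4,6] = [4,6] − [3,6] + [3,4],
  ∂[1,3,4] = [3,4] − [1,4] + [1,3].
As a 10×2 matrix over Z this has rank 2, with invariant factors (1,1).

From H_k ≅ ker(∂_k) / im(∂_{k+1}) we obtain:

  H_0: rank C_0 − rank ∂_1 = 8 − 7 = 1, and the invariant factors of ∂_1 are all 1, so H_0 = Z.
  H_1: rank ker ∂_1 − rank ∂_2 = (10 − 7) − 2 = 1, and the invariant factors of ∂_2 are all 1, so H_1 = Z.
  H_2: rank ker ∂_2 − rank ∂_3 = (2 − 2) − 0 = 0, and there is no ∂_3, so H_2 = 0.

H_0 = Z,  H_1 = Z,  H_2 = 0.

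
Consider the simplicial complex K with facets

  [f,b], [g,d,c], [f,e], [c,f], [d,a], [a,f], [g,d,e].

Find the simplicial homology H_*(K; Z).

Take the total order a < b < c < d < e < f < g on the vertex set. Then K (dimension 2) consists of the simplices:

  0-simplices (7): a, b, c, d, e, f, g
  1-simplices (10): ad, af, bf, cd, cf, cg, de, dg, ef, eg
  2-simplices (2): cdg, deg

Hence C_0 ≅ Z^7, C_1 ≅ Z^10, C_2 ≅ Z^2.

∂_1: C_1 → C_0 is given by ∂[p,q] = [q] − [p]. For instance
  ∂eg = g − e.
The resulting 7×10 matrix has rank 6, and its Smith normal form has invariant factors (1,1,1,1,1,1).

∂_2: C_2 → C_1 sends each 2-simplex [p,q,r] to [q,r] − [p,r] + [p,q]. For instance
  ∂cdg = dg − cg + cd,
  ∂deg = eg − dg + de.
This gives a 10×2 integer matrix of rank 2; reducing to Smith normal form yields diagonal entries (1,1).

Reading off H_k = ker ∂_k / im ∂_{k+1}:

  H_0: rank C_0 − rank ∂_1 = 7 − 6 = 1, and the invariant factors of ∂_1 are all 1, so H_0 ≅ Z.
  H_1: rank ker ∂_1 − rank ∂_2 = (10 − 6) − 2 = 2, and the invariant factors of ∂_2 are all 1, so H_1 ≅ Z^2.
  H_2: rank ker ∂_2 − rank ∂_3 = (2 − 2) − 0 = 0, and there is no ∂_3, so H_2 ≅ 0.

As a check, the Euler characteristic is 7 − 10 + 2 = -1, which agrees with 1 − 2 + 0 = -1.

H_0 = Z,  H_1 = Z^2,  H_2 = 0.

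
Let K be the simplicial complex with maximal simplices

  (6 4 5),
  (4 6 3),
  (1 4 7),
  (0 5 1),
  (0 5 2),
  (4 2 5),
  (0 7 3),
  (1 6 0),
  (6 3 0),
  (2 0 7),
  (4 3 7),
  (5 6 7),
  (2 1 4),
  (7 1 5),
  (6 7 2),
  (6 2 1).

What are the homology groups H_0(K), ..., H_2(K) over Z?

H_0 = Z,  H_1 = Z^2,  H_2 = Z.

K has 8 vertices, 24 edges, 16 triangles.
rank ∂_0 = 0, rank ∂_1 = 7 ⇒ b_0 = 8 − 0 − 7 = 1; all invariant factors of ∂_1 are 1 so no torsion. So H_0 ≅ Z.
rank ∂_1 = 7, rank ∂_2 = 15 ⇒ b_1 = 24 − 7 − 15 = 2; all invariant factors of ∂_2 are 1 so no torsion. So H_1 ≅ Z^2.
rank ∂_2 = 15, rank ∂_3 = 0 ⇒ b_2 = 16 − 15 − 0 = 1. So H_2 ≅ Z.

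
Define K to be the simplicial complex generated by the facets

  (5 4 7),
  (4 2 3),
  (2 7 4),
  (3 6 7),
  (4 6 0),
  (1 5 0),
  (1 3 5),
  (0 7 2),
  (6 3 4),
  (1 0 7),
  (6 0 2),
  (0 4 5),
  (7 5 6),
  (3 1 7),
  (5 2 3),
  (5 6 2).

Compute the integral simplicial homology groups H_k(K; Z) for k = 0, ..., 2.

H_0 = Z,  H_1 = Z^2,  H_2 = Z.

We work with the vertex ordering 0 < 1 < 2 < 3 < 4 < 5 < 6 < 7. The simplices of K, each written with vertices in increasing order, are:

  0-simplices (8): [0], [1], [2], [3], [4], [5], [6], [7]
  1-simplices (24): (24 of them)
  2-simplices (16): [0,1,5], [0,1,7], [0,2,6], [0,2,7], [0,4,5], [0,4,6], [1,3,5], [1,3,7], [2,3,4], [2,3,5], [2,4,7], [2,5,6], [3,4,6], [3,6,7], [4,5,7], [5,6,7]

Hence C_0 ≅ Z^8, C_1 ≅ Z^24, C_2 ≅ Z^16.

Boundary ∂_1: C_1 → C_0 sends each edge [p,q] (with p < q) to q − p. For instance
  ∂[4,6] = [6] − [4].
The 8×24 boundary matrix has rank 7 and Smith normal form diag(1,1,1,1,1,1,1).

The boundary map ∂_2: C_2 → C_1 acts by ∂[p,q,r] = [q,r] − [p,r] + [p,q]. For instance
  ∂[2,5,6] = [5,6] − [2,6] + [2,5],
  ∂[2,3,4] = [3,4] − [2,4] + [2,3].
The 24×16 boundary matrix has rank 15 and Smith normal form diag(1,1,1,1,1,1,1,1,1,1,1,1,1,1,1).

Computing H_k = (kernel of ∂_k) / (image of ∂_{k+1}):

  H_0: rank C_0 − rank ∂_1 = 8 − 7 = 1, and the invariant factors of ∂_1 are all 1, so H_0 ≅ Z.
  H_1: rank ker ∂_1 − rank ∂_2 = (24 − 7) − 15 = 2, and the invariant factors of ∂_2 are all 1, so H_1 ≅ Z^2.
  H_2: rank ker ∂_2 − rank ∂_3 = (16 − 15) − 0 = 1, and there is no ∂_3, so H_2 ≅ Z.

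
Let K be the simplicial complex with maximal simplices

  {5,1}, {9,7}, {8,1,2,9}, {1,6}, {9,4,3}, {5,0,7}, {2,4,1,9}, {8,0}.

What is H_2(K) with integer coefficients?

We work with the vertex ordering 0 < 1 < 2 < 3 < 4 < 5 < 6 < 7 < 8 < 9. The simplices of K, each written with vertices in increasing order, are:

  0-simplices (10): [0], [1], [2], [3], [4], [5], [6], [7], [8], [9]
  1-simplices (18): [0,5], [0,7], [0,8], [1,2], [1,4], [1,5], [1,6], [1,8], [1,9], [2,4], [2,8], [2,9], [3,4], [3,9], [4,9], [5,7], [7,9], [8,9]
  2-simplices (9): [0,5,7], [1,2,4], [1,2,8], [1,2,9], [1,4,9], [1,8,9], [2,4,9], [2,8,9], [3,4,9]
  3-simplices (2): [1,2,4,9], [1,2,8,9]

so the chain groups are C_0 ≅ Z^10, C_1 ≅ Z^18, C_2 ≅ Z^9, C_3 ≅ Z^2.

Boundary ∂_1: C_1 → C_0 is given by ∂[p,q] = [q] − [p]. For instance
  ∂[4,9] = [9] − [4].
The 10×18 boundary matrix has rank 9 and Smith normal form diag(1,1,1,1,1,1,1,1,1).

Boundary ∂_2: C_2 → C_1 maps a triangle to the signed sum of its edges. For instance
  ∂[1,2,9] = [2,9] − [1,9] + [1,2],
  ∂[2,4,9] = [4,9] − [2,9] + [2,4].
The resulting 18×9 matrix has rank 7, and its Smith normal form has invariant factors (1,1,1,1,1,1,1).

The boundary map ∂_3: C_3 → C_2 sends each 3-simplex σ to the alternating sum Σ_i (−1)^i (σ with its i-th vertex removed). For instance
  ∂[1,2,4,9] = [2,4,9] − [1,4,9] + [1,2,9] − [1,2,4],
  ∂[1,2,8,9] = [2,8,9] − [1,8,9] + [1,2,9] − [1,2,8].
As a 9×2 matrix over Z this has rank 2, with invariant factors (1,1).

Now H_k = ker ∂_k / im ∂_{k+1}, so:

  H_2: rank ker ∂_2 − rank ∂_3 = (9 − 7) − 2 = 0, and the invariant factors of ∂_3 are all 1, so H_2 ≅ 0.

H_2 = 0.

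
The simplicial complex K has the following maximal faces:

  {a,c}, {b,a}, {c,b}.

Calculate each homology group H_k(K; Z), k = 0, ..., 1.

Fix the vertex order a < b < c and write every simplex with vertices in increasing order. Then dim K = 1 and the simplices of K are:

  0-simplices (3): a, b, c
  1-simplices (3): ab, ac, bc

so the chain groups are C_0 ≅ Z^3, C_1 ≅ Z^3.

The boundary map ∂_1: C_1 → C_0 is given by ∂[p,q] = [q] − [p]. For instance
  ∂bc = c − b.
As a 3×3 matrix over Z this has rank 2, with invariant factors (1,1).

Now H_k = ker ∂_k / im ∂_{k+1}, so:

  H_0: rank C_0 − rank ∂_1 = 3 − 2 = 1, and the invariant factors of ∂_1 are all 1, so H_0 = Z.
  H_1: rank ker ∂_1 − rank ∂_2 = (3 − 2) − 0 = 1, and there is no ∂_2, so H_1 = Z.

H_0 ≅ Z,  H_1 ≅ Z.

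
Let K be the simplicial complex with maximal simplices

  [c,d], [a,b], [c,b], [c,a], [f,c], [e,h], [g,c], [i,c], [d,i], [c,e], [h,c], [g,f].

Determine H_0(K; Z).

H_0 = Z.

Take the total order a < b < c < d < e < f < g < h < i on the vertex set. Then K (dimension 1) consists of the simplices:

  0-simplices (9): a, b, c, d, e, f, g, h, i
  1-simplices (12): ab, ac, bc, cd, ce, cf, cg, ch, ci, di, eh, fg

so the chain groups are C_0 ≅ Z^9, C_1 ≅ Z^12.

∂_1: C_1 → C_0 sends each edge [p,q] (with p < q) to q − p.
This gives a 9×12 integer matrix of rank 8; reducing to Smith normal form yields diagonal entries (1,1,1,1,1,1,1,1).

Computing H_k = (kernel of ∂_k) / (image of ∂_{k+1}):

  H_0: rank C_0 − rank ∂_1 = 9 − 8 = 1, and the invariant factors of ∂_1 are all 1, so H_0 = Z.

(K is a triangulation of a wedge of 4 circles.)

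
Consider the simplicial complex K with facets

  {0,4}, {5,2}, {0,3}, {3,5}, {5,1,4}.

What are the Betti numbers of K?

b_0 = 1, b_1 = 1, b_2 = 0.

We work with the vertex ordering 0 < 1 < 2 < 3 < 4 < 5. The simplices of K, each written with vertices in increasing order, are:

  0-simplices (6): [0], [1], [2], [3], [4], [5]
  1-simplices (7): [0,3], [0,4], [1,4], [1,5], [2,5], [3,5], [4,5]
  2-simplices (1): [1,4,5]

so the chain groups are C_0 ≅ Z^6, C_1 ≅ Z^7, C_2 ≅ Z^1.

The boundary map ∂_1: C_1 → C_0 sends each edge [p,q] (with p < q) to q − p.
The 6×7 boundary matrix has rank 5 and Smith normal form diag(1,1,1,1,1).

∂_2: C_2 → C_1 sends each 2-simplex [p,q,r] to [q,r] − [p,r] + [p,q]. For instance
  ∂[1,4,5] = [4,5] − [1,5] + [1,4].
The 7×1 boundary matrix has rank 1 and Smith normal form diag(1).

Now H_k = ker ∂_k / im ∂_{k+1}, so:

  H_0: rank C_0 − rank ∂_1 = 6 − 5 = 1, and the invariant factors of ∂_1 are all 1, so H_0 = Z.
  H_1: rank ker ∂_1 − rank ∂_2 = (7 − 5) − 1 = 1, and the invariant factors of ∂_2 are all 1, so H_1 = Z.
  H_2: rank ker ∂_2 − rank ∂_3 = (1 − 1) − 0 = 0, and there is no ∂_3, so H_2 = 0.

As a check, the Euler characteristic is 6 − 7 + 1 = 0, which agrees with 1 − 1 + 0 = 0.

Hence the Betti numbers are b_0 = 1, b_1 = 1, b_2 = 0.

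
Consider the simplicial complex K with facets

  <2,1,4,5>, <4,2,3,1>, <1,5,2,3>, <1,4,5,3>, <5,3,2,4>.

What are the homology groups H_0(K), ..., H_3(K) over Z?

K has 5 vertices, 10 edges, 10 triangles, 5 3-simplices.
rank ∂_0 = 0, rank ∂_1 = 4 ⇒ b_0 = 5 − 0 − 4 = 1; all invariant factors of ∂_1 are 1 so no torsion. So H_0 ≅ Z.
rank ∂_1 = 4, rank ∂_2 = 6 ⇒ b_1 = 10 − 4 − 6 = 0; all invariant factors of ∂_2 are 1 so no torsion. So H_1 ≅ 0.
rank ∂_2 = 6, rank ∂_3 = 4 ⇒ b_2 = 10 − 6 − 4 = 0; all invariant factors of ∂_3 are 1 so no torsion. So H_2 ≅ 0.
rank ∂_3 = 4, rank ∂_4 = 0 ⇒ b_3 = 5 − 4 − 0 = 1. So H_3 ≅ Z.

H_0 ≅ Z,  H_1 = 0,  H_2 = 0,  H_3 ≅ Z.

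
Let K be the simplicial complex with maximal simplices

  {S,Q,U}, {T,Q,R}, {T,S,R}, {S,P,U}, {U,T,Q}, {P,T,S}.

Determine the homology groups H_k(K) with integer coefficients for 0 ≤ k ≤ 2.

H_0 = Z,  H_1 = Z,  H_2 = 0.

Order the vertices as P < Q < R < S < T < U. Listing each simplex with vertices in this order, K has dimension 2 with simplices:

  0-simplices (6): P, Q, R, S, T, U
  1-simplices (12): PS, PT, PU, QR, QS, QT, QU, RS, RT, ST, SU, TU
  2-simplices (6): PST, PSU, QRT, QSU, QTU, RST

Hence C_0 ≅ Z^6, C_1 ≅ Z^12, C_2 ≅ Z^6.

∂_1: C_1 → C_0 sends each edge [p,q] (with p < q) to q − p. For instance
  ∂QS = S − Q.
The resulting 6×12 matrix has rank 5, and its Smith normal form has invariant factors (1,1,1,1,1).

The boundary map ∂_2: C_2 → C_1 acts by ∂[p,q,r] = [q,r] − [p,r] + [p,q]. For instance
  ∂QSU = SU − QU + QS,
  ∂QTU = TU − QU + QT.
The 12×6 boundary matrix has rank 6 and Smith normal form diag(1,1,1,1,1,1).

Computing H_k = (kernel of ∂_k) / (image of ∂_{k+1}):

  H_0: rank C_0 − rank ∂_1 = 6 − 5 = 1, and the invariant factors of ∂_1 are all 1, so H_0 ≅ Z.
  H_1: rank ker ∂_1 − rank ∂_2 = (12 − 5) − 6 = 1, and the invariant factors of ∂_2 are all 1, so H_1 ≅ Z.
  H_2: rank ker ∂_2 − rank ∂_3 = (6 − 6) − 0 = 0, and there is no ∂_3, so H_2 ≅ 0.

As a check, the Euler characteristic is 6 − 12 + 6 = 0, which agrees with 1 − 1 + 0 = 0.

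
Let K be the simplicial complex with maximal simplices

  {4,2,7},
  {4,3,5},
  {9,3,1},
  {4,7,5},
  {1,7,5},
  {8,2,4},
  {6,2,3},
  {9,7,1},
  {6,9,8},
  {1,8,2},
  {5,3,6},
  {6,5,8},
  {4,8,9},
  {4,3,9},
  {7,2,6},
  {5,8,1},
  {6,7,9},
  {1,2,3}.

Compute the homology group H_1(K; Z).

H_1 ≅ Z^2.

Fix the vertex order 1 < 2 < 3 < 4 < 5 < 6 < 7 < 8 < 9 and write every simplex with vertices in increasing order. Then dim K = 2 and the simplices of K are:

  0-simplices (9): [1], [2], [3], [4], [5], [6], [7], [8], [9]
  1-simplices (27): (27 of them)
  2-simplices (18): [1,2,3], [1,2,8], [1,3,9], [1,5,7], [1,5,8], [1,7,9], [2,3,6], [2,4,7], [2,4,8], [2,6,7], [3,4,5], [3,4,9], [3,5,6], [4,5,7], [4,8,9], [5,6,8], [6,7,9], [6,8,9]

so the chain groups are C_0 ≅ Z^9, C_1 ≅ Z^27, C_2 ≅ Z^18.

Boundary ∂_1: C_1 → C_0 sends each edge [p,q] (with p < q) to q − p. For instance
  ∂[8,9] = [9] − [8].
As a 9×27 matrix over Z this has rank 8, with invariant factors (1,1,1,1,1,1,1,1).

Boundary ∂_2: C_2 → C_1 maps a triangle to the signed sum of its edges. For instance
  ∂[3,4,9] = [4,9] − [3,9] + [3,4],
  ∂[5,6,8] = [6,8] − [5,8] + [5,6].
The resulting 27×18 matrix has rank 17, and its Smith normal form has invariant factors (1,1,1,1,1,1,1,1,1,1,1,1,1,1,1,1,1).

Reading off H_k = ker ∂_k / im ∂_{k+1}:

  H_1: rank ker ∂_1 − rank ∂_2 = (27 − 8) − 17 = 2, and the invariant factors of ∂_2 are all 1, so H_1 = Z^2.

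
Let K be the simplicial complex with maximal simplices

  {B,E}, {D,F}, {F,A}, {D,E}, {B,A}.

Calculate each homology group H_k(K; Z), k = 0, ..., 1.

Take the total order A < B < D < E < F on the vertex set. Then K (dimension 1) consists of the simplices:

  0-simplices (5): A, B, D, E, F
  1-simplices (5): AB, AF, BE, DE, DF

Hence C_0 ≅ Z^5, C_1 ≅ Z^5.

The boundary map ∂_1: C_1 → C_0 is given by ∂[p,q] = [q] − [p].
The resulting 5×5 matrix has rank 4, and its Smith normal form has invariant factors (1,1,1,1).

From H_k ≅ ker(∂_k) / im(∂_{k+1}) we obtain:

  H_0: rank C_0 − rank ∂_1 = 5 − 4 = 1, and the invariant factors of ∂_1 are all 1, so H_0 = Z.
  H_1: rank ker ∂_1 − rank ∂_2 = (5 − 4) − 0 = 1, and there is no ∂_2, so H_1 = Z.

H_0 = Z,  H_1 = Z.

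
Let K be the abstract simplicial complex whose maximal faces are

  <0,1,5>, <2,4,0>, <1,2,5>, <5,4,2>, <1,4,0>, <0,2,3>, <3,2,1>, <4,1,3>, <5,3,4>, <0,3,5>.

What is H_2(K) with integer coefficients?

H_2 = 0.

Fix the vertex order 0 < 1 < 2 < 3 < 4 < 5 and write every simplex with vertices in increasing order. Then dim K = 2 and the simplices of K are:

  0-simplices (6): [0], [1], [2], [3], [4], [5]
  1-simplices (15): [0,1], [0,2], [0,3], [0,4], [0,5], [1,2], [1,3], [1,4], [1,5], [2,3], [2,4], [2,5], [3,4], [3,5], [4,5]
  2-simplices (10): [0,1,4], [0,1,5], [0,2,3], [0,2,4], [0,3,5], [1,2,3], [1,2,5], [1,3,4], [2,4,5], [3,4,5]

giving chain groups C_0 ≅ Z^6, C_1 ≅ Z^15, C_2 ≅ Z^10.

The boundary map ∂_1: C_1 → C_0 sends each edge [p,q] (with p < q) to q − p. For instance
  ∂[1,3] = [3] − [1].
The resulting 6×15 matrix has rank 5, and its Smith normal form has invariant factors (1,1,1,1,1).

∂_2: C_2 → C_1 acts by ∂[p,q,r] = [q,r] − [p,r] + [p,q]. For instance
  ∂[0,1,5] = [1,5] − [0,5] + [0,1],
  ∂[1,3,4] = [3,4] − [1,4] + [1,3].
The 15×10 boundary matrix has rank 10 and Smith normal form diag(1,1,1,1,1,1,1,1,1,2).

Computing H_k = (kernel of ∂_k) / (image of ∂_{k+1}):

  H_2: rank ker ∂_2 − rank ∂_3 = (10 − 10) − 0 = 0, and there is no ∂_3, so H_2 = 0.

(K is a triangulation of the real projective plane RP^2.)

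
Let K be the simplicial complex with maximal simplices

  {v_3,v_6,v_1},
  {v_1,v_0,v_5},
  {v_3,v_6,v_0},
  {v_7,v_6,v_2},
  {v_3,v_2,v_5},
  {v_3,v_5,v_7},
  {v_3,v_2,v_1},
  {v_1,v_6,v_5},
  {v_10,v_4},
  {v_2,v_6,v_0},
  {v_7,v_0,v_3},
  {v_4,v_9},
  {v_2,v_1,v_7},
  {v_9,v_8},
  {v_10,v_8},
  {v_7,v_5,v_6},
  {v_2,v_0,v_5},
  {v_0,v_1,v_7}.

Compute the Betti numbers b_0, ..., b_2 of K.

b_0 = 2, b_1 = 3, b_2 = 1.

Fix the vertex order v_0 < v_1 < v_2 < v_3 < v_4 < v_5 < v_6 < v_7 < v_8 < v_9 < v_10 and write every simplex with vertices in increasing order. Then dim K = 2 and the simplices of K are:

  0-simplices (11): [v_0], [v_1], [v_2], [v_3], [v_4], [v_5], [v_6], [v_7], [v_8], [v_9], [v_10]
  1-simplices (25): (25 of them)
  2-simplices (14): (14 of them)

giving chain groups C_0 ≅ Z^11, C_1 ≅ Z^25, C_2 ≅ Z^14.

The boundary map ∂_1: C_1 → C_0 is given by ∂[p,q] = [q] − [p].
This gives a 11×25 integer matrix of rank 9; reducing to Smith normal form yields diagonal entries (1,1,1,1,1,1,1,1,1).

Boundary ∂_2: C_2 → C_1 sends each 2-simplex [p,q,r] to [q,r] − [p,r] + [p,q]. For instance
  ∂[v_0,v_2,v_6] = [v_2,v_6] − [v_0,v_6] + [v_0,v_2],
  ∂[v_0,v_1,v_5] = [v_1,v_5] − [v_0,v_5] + [v_0,v_1].
The resulting 25×14 matrix has rank 13, and its Smith normal form has invariant factors (1,1,1,1,1,1,1,1,1,1,1,1,1).

Computing H_k = (kernel of ∂_k) / (image of ∂_{k+1}):

  H_0: rank C_0 − rank ∂_1 = 11 − 9 = 2, and the invariant factors of ∂_1 are all 1, so H_0 = Z^2.
  H_1: rank ker ∂_1 − rank ∂_2 = (25 − 9) − 13 = 3, and the invariant factors of ∂_2 are all 1, so H_1 = Z^3.
  H_2: rank ker ∂_2 − rank ∂_3 = (14 − 13) − 0 = 1, and there is no ∂_3, so H_2 = Z.

As a check, the Euler characteristic is 11 − 25 + 14 = 0, which agrees with 2 − 3 + 1 = 0.

Hence the Betti numbers are b_0 = 2, b_1 = 3, b_2 = 1.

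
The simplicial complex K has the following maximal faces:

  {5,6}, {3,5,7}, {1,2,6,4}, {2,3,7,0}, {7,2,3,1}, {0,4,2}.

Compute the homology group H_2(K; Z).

Fix the vertex order 0 < 1 < 2 < 3 < 4 < 5 < 6 < 7 and write every simplex with vertices in increasing order. Then dim K = 3 and the simplices of K are:

  0-simplices (8): [0], [1], [2], [3], [4], [5], [6], [7]
  1-simplices (18): [0,2], [0,3], [0,4], [0,7], [1,2], [1,3], [1,4], [1,6], [1,7], [2,3], [2,4], [2,6], [2,7], [3,5], [3,7], [4,6], [5,6], [5,7]
  2-simplices (13): [0,2,3], [0,2,4], [0,2,7], [0,3,7], [1,2,3], [1,2,4], [1,2,6], [1,2,7], [1,3,7], [1,4,6], [2,3,7], [2,4,6], [3,5,7]
  3-simplices (3): [0,2,3,7], [1,2,3,7], [1,2,4,6]

so the chain groups are C_0 ≅ Z^8, C_1 ≅ Z^18, C_2 ≅ Z^13, C_3 ≅ Z^3.

∂_1: C_1 → C_0 is given by ∂[p,q] = [q] − [p].
The 8×18 boundary matrix has rank 7 and Smith normal form diag(1,1,1,1,1,1,1).

∂_2: C_2 → C_1 maps a triangle to the signed sum of its edges. For instance
  ∂[1,3,7] = [3,7] − [1,7] + [1,3],
  ∂[1,2,4] = [2,4] − [1,4] + [1,2].
The resulting 18×13 matrix has rank 10, and its Smith normal form has invariant factors (1,1,1,1,1,1,1,1,1,1).

The boundary map ∂_3: C_3 → C_2 sends each 3-simplex σ to the alternating sum Σ_i (−1)^i (σ with its i-th vertex removed). For instance
  ∂[1,2,3,7] = [2,3,7] − [1,3,7] + [1,2,7] − [1,2,3],
  ∂[0,2,3,7] = [2,3,7] − [0,3,7] + [0,2,7] − [0,2,3].
As a 13×3 matrix over Z this has rank 3, with invariant factors (1,1,1).

Now H_k = ker ∂_k / im ∂_{k+1}, so:

  H_2: rank ker ∂_2 − rank ∂_3 = (13 − 10) − 3 = 0, and the invariant factors of ∂_3 are all 1, so H_2 ≅ 0.

H_2 = 0.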